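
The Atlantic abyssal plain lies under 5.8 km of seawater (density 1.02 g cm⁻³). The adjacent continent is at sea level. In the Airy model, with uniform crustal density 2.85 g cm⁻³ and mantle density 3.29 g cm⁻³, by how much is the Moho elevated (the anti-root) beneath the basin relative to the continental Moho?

For local isostatic compensation: replacing crust with seawater at the top is compensated by replacing crust with mantle at the base: d (ρ_c − ρ_w) = a (ρ_m − ρ_c).
a = d (ρ_c − ρ_w)/(ρ_m − ρ_c) = 5.8 km × 1.83/0.44 = 24.1 km.

24.1 km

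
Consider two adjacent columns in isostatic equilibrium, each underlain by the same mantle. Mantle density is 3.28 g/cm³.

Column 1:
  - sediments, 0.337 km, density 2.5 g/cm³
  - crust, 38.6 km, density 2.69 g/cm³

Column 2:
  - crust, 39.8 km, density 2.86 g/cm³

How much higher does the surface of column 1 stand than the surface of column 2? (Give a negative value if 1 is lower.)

For any compensation level in the mantle, the mantle terms cancel and isostasy reduces to e = (Σt_1 − Σt_2) − (Σ(ρt)_1 − Σ(ρt)_2) / ρ_m.
Σt_1 = 38.937 km; Σt_2 = 39.8 km; Σ(ρt)_1 = 104.6765; Σ(ρt)_2 = 113.828 (in km·g/cm³).
e = (38.937 − 39.8) − (104.6765 − 113.828) / 3.28 = 1.93 km.

1.93 km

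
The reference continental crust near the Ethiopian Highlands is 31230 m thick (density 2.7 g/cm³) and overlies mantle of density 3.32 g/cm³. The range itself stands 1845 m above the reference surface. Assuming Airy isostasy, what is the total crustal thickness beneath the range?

Root depth r = h ρ_c / (ρ_m − ρ_c) = 1845 m × 2.7 / 0.62 = 8035 m.
Total thickness = T + h + r = 31230 m + 1845 m + 8035 m = 41100 m.

41100 m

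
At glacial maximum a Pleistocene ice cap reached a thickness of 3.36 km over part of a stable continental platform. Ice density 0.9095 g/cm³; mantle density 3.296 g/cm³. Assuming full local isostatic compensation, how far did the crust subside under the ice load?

0.927 km

Equating mass per unit area of the two columns: the ice load ρ_ice t is balanced by mantle displaced below, ρ_m s.
s = t ρ_ice / ρ_m = 3.36 km × 0.9095/3.296 = 0.927 km.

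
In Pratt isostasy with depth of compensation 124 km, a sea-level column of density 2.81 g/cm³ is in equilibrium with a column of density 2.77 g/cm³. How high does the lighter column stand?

ρ_ref D = ρ (D + h) → h = D (ρ_ref − ρ)/ρ.
h = 124 km × (2.81 − 2.77)/2.77 = 1.79 km.

1.79 km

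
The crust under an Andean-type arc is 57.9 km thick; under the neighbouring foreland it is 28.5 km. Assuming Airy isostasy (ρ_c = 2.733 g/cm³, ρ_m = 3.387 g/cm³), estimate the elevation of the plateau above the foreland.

Excess crust Δ = 57.9 km − 28.5 km = 29.4 km, split between elevation h and root r with h + r = Δ.
Airy balance ρ_c h = (ρ_m − ρ_c) r gives r = h ρ_c/(ρ_m − ρ_c), so h (1 + ρ_c/(ρ_m − ρ_c)) = Δ, i.e. h = Δ (ρ_m − ρ_c)/ρ_m.
h = 29.4 km × 0.654/3.387 = 5.68 km.

5.68 km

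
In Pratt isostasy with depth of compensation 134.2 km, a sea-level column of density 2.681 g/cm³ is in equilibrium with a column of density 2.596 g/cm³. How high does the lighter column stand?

4.39 km

ρ_ref D = ρ (D + h) → h = D (ρ_ref − ρ)/ρ.
h = 134.2 km × (2.681 − 2.596)/2.596 = 4.39 km.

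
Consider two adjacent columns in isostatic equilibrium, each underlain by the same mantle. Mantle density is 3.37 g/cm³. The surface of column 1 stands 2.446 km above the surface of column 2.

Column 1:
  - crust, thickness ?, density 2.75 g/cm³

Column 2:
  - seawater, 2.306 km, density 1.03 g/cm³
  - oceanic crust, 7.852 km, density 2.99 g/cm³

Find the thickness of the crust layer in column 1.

Take the compensation level at the base of the deeper column (depth z_c below the surface of column 1) and equate Σ ρ_i t_i down to z_c; mantle fills any gap and the z_c terms cancel.
Column 1: x×2.75 + (z_c − 0 − x)×3.37
Column 2: 2.446×0 + 2.306×1.03 + 7.852×2.99 + (z_c − 2.446 − 10.158)×3.37
The z_c×3.37 term appears on both sides and cancels. Collect the known terms of each column as K = Σ(ρt)_known − 3.37 × (depth of known layers): K_1 = 0 − 3.37×0 = 0; K_2 = 25.85266 − 3.37×(2.446 + 10.158) = −16.62282.
Balance: K_1 − x×(3.37 − 2.75) = K_2, so x = (K_1 − K_2)/(3.37 − 2.75) = 16.6228/0.62 = 26.8 km.

26.8 km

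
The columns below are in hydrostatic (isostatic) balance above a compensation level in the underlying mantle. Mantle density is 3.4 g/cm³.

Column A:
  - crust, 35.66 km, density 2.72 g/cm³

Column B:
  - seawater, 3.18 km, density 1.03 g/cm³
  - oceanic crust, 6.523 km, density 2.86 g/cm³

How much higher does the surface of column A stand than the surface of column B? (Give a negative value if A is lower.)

For any compensation level in the mantle, the mantle terms cancel and isostasy reduces to e = (Σt_A − Σt_B) − (Σ(ρt)_A − Σ(ρt)_B) / ρ_m.
Σt_A = 35.66 km; Σt_B = 9.703 km; Σ(ρt)_A = 96.9952; Σ(ρt)_B = 21.93118 (in km·g/cm³).
e = (35.66 − 9.703) − (96.9952 − 21.93118) / 3.4 = 3.88 km.

3.88 km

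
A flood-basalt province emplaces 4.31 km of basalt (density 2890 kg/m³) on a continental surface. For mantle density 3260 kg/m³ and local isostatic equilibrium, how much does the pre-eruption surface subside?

Subaerial loading: s = t ρ_load / ρ_m.
s = 4.31 km × 2890/3260 = 3.82 km.

3.82 km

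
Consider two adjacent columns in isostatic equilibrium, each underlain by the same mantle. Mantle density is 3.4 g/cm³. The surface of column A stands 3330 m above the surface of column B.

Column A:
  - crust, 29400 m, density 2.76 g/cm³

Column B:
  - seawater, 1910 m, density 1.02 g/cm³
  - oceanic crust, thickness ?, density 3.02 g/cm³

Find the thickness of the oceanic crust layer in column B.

Take the compensation level at the base of the deeper column (depth z_c below the surface of column A) and equate Σ ρ_i t_i down to z_c; mantle fills any gap and the z_c terms cancel.
Column A: 29400×2.76 + (z_c − 29400)×3.4
Column B: 3330×0 + 1910×1.02 + x×3.02 + (z_c − 3330 − 1910 − x)×3.4
The z_c×3.4 term appears on both sides and cancels. Collect the known terms of each column as K = Σ(ρt)_known − 3.4 × (depth of known layers): K_A = 81144 − 3.4×29400 = −18816; K_B = 1948.2 − 3.4×(3330 + 1910) = −15867.8.
Balance: K_A = K_B − x×(3.4 − 3.02), so x = (K_B − K_A)/(3.4 − 3.02) = 2948.2/0.38 = 7760 m.

7760 m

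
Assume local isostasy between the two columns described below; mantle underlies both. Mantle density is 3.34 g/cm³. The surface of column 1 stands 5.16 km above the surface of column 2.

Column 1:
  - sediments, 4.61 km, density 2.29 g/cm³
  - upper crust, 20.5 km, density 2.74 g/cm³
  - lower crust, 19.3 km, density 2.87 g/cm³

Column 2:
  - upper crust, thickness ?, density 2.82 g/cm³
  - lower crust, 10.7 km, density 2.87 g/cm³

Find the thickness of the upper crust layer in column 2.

Take the compensation level at the base of the deeper column (depth z_c below the surface of column 1) and equate Σ ρ_i t_i down to z_c; mantle fills any gap and the z_c terms cancel.
Column 1: 4.61×2.29 + 20.5×2.74 + 19.3×2.87 + (z_c − 44.41)×3.34
Column 2: 5.16×0 + x×2.82 + 10.7×2.87 + (z_c − 5.16 − 10.7 − x)×3.34
The z_c×3.34 term appears on both sides and cancels. Collect the known terms of each column as K = Σ(ρt)_known − 3.34 × (depth of known layers): K_1 = 122.1179 − 3.34×44.41 = −26.2115; K_2 = 30.709 − 3.34×(5.16 + 10.7) = −22.2634.
Balance: K_1 = K_2 − x×(3.34 − 2.82), so x = (K_2 − K_1)/(3.34 − 2.82) = 3.9481/0.52 = 7.59 km.

7.59 km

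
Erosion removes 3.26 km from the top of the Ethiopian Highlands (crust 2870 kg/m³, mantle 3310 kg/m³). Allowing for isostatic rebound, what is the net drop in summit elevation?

0.433 km

Rebound u = e ρ_c/ρ_m = 3.26 km × 2870/3310 = 2.827 km.
Net surface drop = e − u = 3.26 km − 2.827 km = e (ρ_m − ρ_c)/ρ_m = 0.433 km.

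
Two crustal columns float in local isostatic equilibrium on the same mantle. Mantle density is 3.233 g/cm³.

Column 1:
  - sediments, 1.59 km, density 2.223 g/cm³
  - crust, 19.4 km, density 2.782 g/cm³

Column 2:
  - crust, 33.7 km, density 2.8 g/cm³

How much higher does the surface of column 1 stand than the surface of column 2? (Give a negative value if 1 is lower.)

For any compensation level in the mantle, the mantle terms cancel and isostasy reduces to e = (Σt_1 − Σt_2) − (Σ(ρt)_1 − Σ(ρt)_2) / ρ_m.
Σt_1 = 20.99 km; Σt_2 = 33.7 km; Σ(ρt)_1 = 57.50537; Σ(ρt)_2 = 94.36 (in km·g/cm³).
e = (20.99 − 33.7) − (57.50537 − 94.36) / 3.233 = −1.31 km.

−1.31 km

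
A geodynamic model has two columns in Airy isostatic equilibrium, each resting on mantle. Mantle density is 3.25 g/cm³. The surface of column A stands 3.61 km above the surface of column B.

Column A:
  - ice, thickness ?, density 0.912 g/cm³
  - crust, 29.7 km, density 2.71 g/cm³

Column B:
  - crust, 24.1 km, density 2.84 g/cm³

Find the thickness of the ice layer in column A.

Take the compensation level at the base of the deeper column (depth z_c below the surface of column A) and equate Σ ρ_i t_i down to z_c; mantle fills any gap and the z_c terms cancel.
Column A: x×0.912 + 29.7×2.71 + (z_c − 29.7 − x)×3.25
Column B: 3.61×0 + 24.1×2.84 + (z_c − 3.61 − 24.1)×3.25
The z_c×3.25 term appears on both sides and cancels. Collect the known terms of each column as K = Σ(ρt)_known − 3.25 × (depth of known layers): K_A = 80.487 − 3.25×29.7 = −16.038; K_B = 68.444 − 3.25×(3.61 + 24.1) = −21.6135.
Balance: K_A − x×(3.25 − 0.912) = K_B, so x = (K_A − K_B)/(3.25 − 0.912) = 5.5755/2.338 = 2.38 km.

2.38 km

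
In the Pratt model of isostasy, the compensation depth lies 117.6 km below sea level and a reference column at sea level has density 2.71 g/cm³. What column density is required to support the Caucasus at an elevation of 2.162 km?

Pratt balance: ρ_ref D = ρ (D + h).
ρ = ρ_ref D/(D + h) = 2.71 × 117.6 km/(117.6 km + 2.162 km) = 2.66 g/cm³.

2.66 g/cm³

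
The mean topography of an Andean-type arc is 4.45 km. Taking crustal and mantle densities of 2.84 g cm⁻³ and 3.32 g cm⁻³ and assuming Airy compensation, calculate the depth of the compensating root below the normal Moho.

Isostatic balance requires: the weight of the topography is balanced by the buoyancy of the root, ρ_c h = (ρ_m − ρ_c) r.
r = h · ρ_c / (ρ_m − ρ_c) = 4.45 km × 2.84 / (3.32 − 2.84) = 26.3 km.

26.3 km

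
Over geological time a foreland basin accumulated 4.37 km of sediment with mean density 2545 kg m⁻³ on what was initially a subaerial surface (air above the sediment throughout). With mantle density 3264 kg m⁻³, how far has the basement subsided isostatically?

3.41 km

Subaerial load: s = t ρ_sed / ρ_m = 4.37 km × 2545/3264 = 3.41 km.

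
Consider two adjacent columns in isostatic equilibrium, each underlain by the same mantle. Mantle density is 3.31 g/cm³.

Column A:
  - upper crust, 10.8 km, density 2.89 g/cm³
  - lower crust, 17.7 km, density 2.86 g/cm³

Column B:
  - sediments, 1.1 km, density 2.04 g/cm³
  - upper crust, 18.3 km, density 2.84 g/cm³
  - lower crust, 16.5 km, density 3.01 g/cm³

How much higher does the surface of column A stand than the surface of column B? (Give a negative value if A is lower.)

For any compensation level in the mantle, the mantle terms cancel and isostasy reduces to e = (Σt_A − Σt_B) − (Σ(ρt)_A − Σ(ρt)_B) / ρ_m.
Σt_A = 28.5 km; Σt_B = 35.9 km; Σ(ρt)_A = 81.834; Σ(ρt)_B = 103.881 (in km·g/cm³).
e = (28.5 − 35.9) − (81.834 − 103.881) / 3.31 = −0.739 km.

−0.739 km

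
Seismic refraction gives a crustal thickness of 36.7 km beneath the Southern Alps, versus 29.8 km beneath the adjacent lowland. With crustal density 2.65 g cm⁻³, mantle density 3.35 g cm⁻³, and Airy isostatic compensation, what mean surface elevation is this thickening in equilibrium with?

Excess crust Δ = 36.7 km − 29.8 km = 6.9 km, split between elevation h and root r with h + r = Δ.
Airy balance ρ_c h = (ρ_m − ρ_c) r gives r = h ρ_c/(ρ_m − ρ_c), so h (1 + ρ_c/(ρ_m − ρ_c)) = Δ, i.e. h = Δ (ρ_m − ρ_c)/ρ_m.
h = 6.9 km × 0.7/3.35 = 1.44 km.

1.44 km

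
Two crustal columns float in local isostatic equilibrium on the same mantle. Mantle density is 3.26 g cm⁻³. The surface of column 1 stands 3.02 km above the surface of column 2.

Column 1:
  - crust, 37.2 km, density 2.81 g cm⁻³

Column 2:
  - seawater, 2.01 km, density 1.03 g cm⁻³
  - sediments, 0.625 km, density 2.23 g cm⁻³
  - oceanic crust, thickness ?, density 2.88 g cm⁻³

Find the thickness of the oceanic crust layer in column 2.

Take the compensation level at the base of the deeper column (depth z_c below the surface of column 1) and equate Σ ρ_i t_i down to z_c; mantle fills any gap and the z_c terms cancel.
Column 1: 37.2×2.81 + (z_c − 37.2)×3.26
Column 2: 3.02×0 + 2.01×1.03 + 0.625×2.23 + x×2.88 + (z_c − 3.02 − 2.635 − x)×3.26
The z_c×3.26 term appears on both sides and cancels. Collect the known terms of each column as K = Σ(ρt)_known − 3.26 × (depth of known layers): K_1 = 104.532 − 3.26×37.2 = −16.74; K_2 = 3.46405 − 3.26×(3.02 + 2.635) = −14.97125.
Balance: K_1 = K_2 − x×(3.26 − 2.88), so x = (K_2 − K_1)/(3.26 − 2.88) = 1.76875/0.38 = 4.65 km.

4.65 km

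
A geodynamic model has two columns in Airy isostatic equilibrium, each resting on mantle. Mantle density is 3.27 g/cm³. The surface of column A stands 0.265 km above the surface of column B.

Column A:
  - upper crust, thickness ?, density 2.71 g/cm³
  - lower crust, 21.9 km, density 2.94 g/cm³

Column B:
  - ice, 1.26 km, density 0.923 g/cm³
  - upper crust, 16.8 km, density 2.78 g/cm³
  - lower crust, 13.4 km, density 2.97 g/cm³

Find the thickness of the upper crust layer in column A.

15.8 km

Take the compensation level at the base of the deeper column (depth z_c below the surface of column A) and equate Σ ρ_i t_i down to z_c; mantle fills any gap and the z_c terms cancel.
Column A: x×2.71 + 21.9×2.94 + (z_c − 21.9 − x)×3.27
Column B: 0.265×0 + 1.26×0.923 + 16.8×2.78 + 13.4×2.97 + (z_c − 0.265 − 31.46)×3.27
The z_c×3.27 term appears on both sides and cancels. Collect the known terms of each column as K = Σ(ρt)_known − 3.27 × (depth of known layers): K_A = 64.386 − 3.27×21.9 = −7.227; K_B = 87.66498 − 3.27×(0.265 + 31.46) = −16.07577.
Balance: K_A − x×(3.27 − 2.71) = K_B, so x = (K_A − K_B)/(3.27 − 2.71) = 8.84877/0.56 = 15.8 km.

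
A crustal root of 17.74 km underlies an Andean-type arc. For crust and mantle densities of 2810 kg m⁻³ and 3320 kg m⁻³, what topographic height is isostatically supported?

3.22 km

Equating mass per unit area of the two columns: ρ_c h = (ρ_m − ρ_c) r.
h = r (ρ_m − ρ_c) / ρ_c = 17.74 km × (3320 − 2810) / 2810 = 3.22 km.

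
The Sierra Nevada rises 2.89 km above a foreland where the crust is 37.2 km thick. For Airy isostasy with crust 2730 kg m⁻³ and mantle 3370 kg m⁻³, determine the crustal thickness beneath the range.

Root depth r = h ρ_c / (ρ_m − ρ_c) = 2.89 km × 2730 / 640 = 12.33 km.
Total thickness = T + h + r = 37.2 km + 2.89 km + 12.33 km = 52.4 km.

52.4 km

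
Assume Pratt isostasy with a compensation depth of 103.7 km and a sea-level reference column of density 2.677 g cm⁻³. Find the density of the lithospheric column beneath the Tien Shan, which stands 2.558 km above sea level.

2.61 g cm⁻³

Pratt balance: ρ_ref D = ρ (D + h).
ρ = ρ_ref D/(D + h) = 2.677 × 103.7 km/(103.7 km + 2.558 km) = 2.61 g cm⁻³.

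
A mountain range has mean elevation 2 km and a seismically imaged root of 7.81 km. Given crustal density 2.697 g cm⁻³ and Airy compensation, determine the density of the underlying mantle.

3.39 g cm⁻³

Airy balance: ρ_c h = (ρ_m − ρ_c) r → ρ_m = ρ_c (1 + h/r).
ρ_m = 2.697 × (1 + 2 km/7.81 km) = 3.39 g cm⁻³.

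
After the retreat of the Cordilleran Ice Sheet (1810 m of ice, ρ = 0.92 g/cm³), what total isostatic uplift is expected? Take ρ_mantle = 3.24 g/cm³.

Removing the load lets mantle flow back in; uplift u satisfies ρ_ice t = ρ_m u.
u = t ρ_ice/ρ_m = 1810 m × 0.92/3.24 = 514 m.

514 m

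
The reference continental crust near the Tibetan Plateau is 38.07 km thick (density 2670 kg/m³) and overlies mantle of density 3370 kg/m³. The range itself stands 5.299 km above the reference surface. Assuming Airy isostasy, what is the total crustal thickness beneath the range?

Root depth r = h ρ_c / (ρ_m − ρ_c) = 5.299 km × 2670 / 700 = 20.21 km.
Total thickness = T + h + r = 38.07 km + 5.299 km + 20.21 km = 63.6 km.

63.6 km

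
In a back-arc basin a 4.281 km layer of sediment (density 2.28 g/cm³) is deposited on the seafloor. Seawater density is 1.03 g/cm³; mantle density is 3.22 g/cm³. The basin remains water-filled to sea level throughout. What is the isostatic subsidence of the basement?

2.44 km

Submarine loading: the sediment displaces seawater, and the subsidence is in turn flooded, so s (ρ_m − ρ_w) = t (ρ_sed − ρ_w).
s = 4.281 km × (2.28 − 1.03) / (3.22 − 1.03) = 2.44 km.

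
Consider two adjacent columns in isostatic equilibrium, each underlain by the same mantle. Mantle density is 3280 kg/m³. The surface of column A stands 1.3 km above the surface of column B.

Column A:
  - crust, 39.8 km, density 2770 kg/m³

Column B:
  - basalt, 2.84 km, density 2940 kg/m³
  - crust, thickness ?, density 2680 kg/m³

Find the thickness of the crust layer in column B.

Take the compensation level at the base of the deeper column (depth z_c below the surface of column A) and equate Σ ρ_i t_i down to z_c; mantle fills any gap and the z_c terms cancel.
Column A: 39.8×2770 + (z_c − 39.8)×3280
Column B: 1.3×0 + 2.84×2940 + x×2680 + (z_c − 1.3 − 2.84 − x)×3280
The z_c×3280 term appears on both sides and cancels. Collect the known terms of each column as K = Σ(ρt)_known − 3280 × (depth of known layers): K_A = 110246 − 3280×39.8 = −20298; K_B = 8349.6 − 3280×(1.3 + 2.84) = −5229.6.
Balance: K_A = K_B − x×(3280 − 2680), so x = (K_B − K_A)/(3280 − 2680) = 15068.4/600 = 25.1 km.

25.1 km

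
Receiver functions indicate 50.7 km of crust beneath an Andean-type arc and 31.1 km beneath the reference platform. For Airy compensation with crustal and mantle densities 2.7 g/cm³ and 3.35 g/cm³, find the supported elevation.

Excess crust Δ = 50.7 km − 31.1 km = 19.6 km, split between elevation h and root r with h + r = Δ.
Airy balance ρ_c h = (ρ_m − ρ_c) r gives r = h ρ_c/(ρ_m − ρ_c), so h (1 + ρ_c/(ρ_m − ρ_c)) = Δ, i.e. h = Δ (ρ_m − ρ_c)/ρ_m.
h = 19.6 km × 0.65/3.35 = 3.8 km.

3.8 km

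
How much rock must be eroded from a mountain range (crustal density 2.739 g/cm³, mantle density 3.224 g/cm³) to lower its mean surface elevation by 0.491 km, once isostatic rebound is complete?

Net drop Δ = e − u = e − e ρ_c/ρ_m = e (ρ_m − ρ_c)/ρ_m.
e = Δ ρ_m/(ρ_m − ρ_c) = 0.491 km × 3.224/0.485 = 3.26 km.

3.26 km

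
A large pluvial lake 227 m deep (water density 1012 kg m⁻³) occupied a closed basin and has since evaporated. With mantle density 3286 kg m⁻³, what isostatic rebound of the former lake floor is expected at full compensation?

u = d ρ_w/ρ_m = 227 m × 1012/3286 = 69.9 m.

69.9 m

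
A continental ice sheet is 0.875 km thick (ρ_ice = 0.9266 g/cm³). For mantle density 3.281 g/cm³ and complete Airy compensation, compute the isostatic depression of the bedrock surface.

0.247 km

Isostatic balance requires: the ice load ρ_ice t is balanced by mantle displaced below, ρ_m s.
s = t ρ_ice / ρ_m = 0.875 km × 0.9266/3.281 = 0.247 km.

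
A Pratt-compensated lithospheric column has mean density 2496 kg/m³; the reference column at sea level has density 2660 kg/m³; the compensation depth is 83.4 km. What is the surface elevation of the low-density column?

5.48 km

ρ_ref D = ρ (D + h) → h = D (ρ_ref − ρ)/ρ.
h = 83.4 km × (2660 − 2496)/2496 = 5.48 km.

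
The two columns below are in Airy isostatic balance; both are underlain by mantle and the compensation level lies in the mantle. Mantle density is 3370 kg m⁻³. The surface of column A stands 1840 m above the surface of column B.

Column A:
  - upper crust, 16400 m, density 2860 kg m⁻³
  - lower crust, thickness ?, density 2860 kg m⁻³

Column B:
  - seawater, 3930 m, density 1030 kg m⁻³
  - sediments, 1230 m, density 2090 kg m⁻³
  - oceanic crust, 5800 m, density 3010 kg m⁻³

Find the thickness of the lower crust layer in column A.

Take the compensation level at the base of the deeper column (depth z_c below the surface of column A) and equate Σ ρ_i t_i down to z_c; mantle fills any gap and the z_c terms cancel.
Column A: 16400×2860 + x×2860 + (z_c − 16400 − x)×3370
Column B: 1840×0 + 3930×1030 + 1230×2090 + 5800×3010 + (z_c − 1840 − 10960)×3370
The z_c×3370 term appears on both sides and cancels. Collect the known terms of each column as K = Σ(ρt)_known − 3370 × (depth of known layers): K_A = 46904000 − 3370×16400 = −8364000; K_B = 24076600 − 3370×(1840 + 10960) = −19059400.
Balance: K_A − x×(3370 − 2860) = K_B, so x = (K_A − K_B)/(3370 − 2860) = 10695400/510 = 21000 m.

21000 m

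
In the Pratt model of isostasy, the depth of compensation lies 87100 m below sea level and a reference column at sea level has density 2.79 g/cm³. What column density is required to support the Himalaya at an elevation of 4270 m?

Pratt balance: ρ_ref D = ρ (D + h).
ρ = ρ_ref D/(D + h) = 2.79 × 87100 m/(87100 m + 4270 m) = 2.66 g/cm³.

2.66 g/cm³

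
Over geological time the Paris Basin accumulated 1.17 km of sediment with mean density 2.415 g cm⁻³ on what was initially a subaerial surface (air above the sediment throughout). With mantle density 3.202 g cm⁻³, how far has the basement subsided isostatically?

0.882 km

Subaerial load: s = t ρ_sed / ρ_m = 1.17 km × 2.415/3.202 = 0.882 km.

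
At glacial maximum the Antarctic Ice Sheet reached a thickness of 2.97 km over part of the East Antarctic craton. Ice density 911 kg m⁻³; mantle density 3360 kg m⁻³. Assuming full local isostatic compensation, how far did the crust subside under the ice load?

Isostatic balance requires: the ice load ρ_ice t is balanced by mantle displaced below, ρ_m s.
s = t ρ_ice / ρ_m = 2.97 km × 911/3360 = 0.805 km.

0.805 km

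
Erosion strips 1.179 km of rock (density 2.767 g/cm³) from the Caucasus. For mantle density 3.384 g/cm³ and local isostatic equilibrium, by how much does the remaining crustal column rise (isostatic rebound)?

Unloading: uplift u = e ρ_c/ρ_m = 1.179 km × 2.767/3.384 = 0.964 km.

0.964 km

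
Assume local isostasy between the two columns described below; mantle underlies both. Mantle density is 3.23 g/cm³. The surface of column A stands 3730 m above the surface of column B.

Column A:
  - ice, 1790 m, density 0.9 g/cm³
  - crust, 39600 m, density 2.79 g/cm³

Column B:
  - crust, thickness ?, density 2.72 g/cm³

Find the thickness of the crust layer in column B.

18700 m

Take the compensation level at the base of the deeper column (depth z_c below the surface of column A) and equate Σ ρ_i t_i down to z_c; mantle fills any gap and the z_c terms cancel.
Column A: 1790×0.9 + 39600×2.79 + (z_c − 41390)×3.23
Column B: 3730×0 + x×2.72 + (z_c − 3730 − 0 − x)×3.23
The z_c×3.23 term appears on both sides and cancels. Collect the known terms of each column as K = Σ(ρt)_known − 3.23 × (depth of known layers): K_A = 112095 − 3.23×41390 = −21594.7; K_B = 0 − 3.23×(3730 + 0) = −12047.9.
Balance: K_A = K_B − x×(3.23 − 2.72), so x = (K_B − K_A)/(3.23 − 2.72) = 9546.8/0.51 = 18700 m.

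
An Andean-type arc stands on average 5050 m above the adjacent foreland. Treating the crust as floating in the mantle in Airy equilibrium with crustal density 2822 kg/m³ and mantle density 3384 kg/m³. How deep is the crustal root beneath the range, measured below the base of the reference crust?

In Airy isostatic equilibrium: the weight of the topography is balanced by the buoyancy of the root, ρ_c h = (ρ_m − ρ_c) r.
r = h · ρ_c / (ρ_m − ρ_c) = 5050 m × 2822 / (3384 − 2822) = 25400 m.

25400 m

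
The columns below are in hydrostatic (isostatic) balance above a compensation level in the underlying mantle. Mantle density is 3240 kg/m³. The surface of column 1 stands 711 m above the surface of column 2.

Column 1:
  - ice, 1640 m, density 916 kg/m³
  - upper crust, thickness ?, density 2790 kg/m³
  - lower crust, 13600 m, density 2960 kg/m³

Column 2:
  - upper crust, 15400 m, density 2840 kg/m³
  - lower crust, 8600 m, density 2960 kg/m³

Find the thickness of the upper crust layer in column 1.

7230 m

Take the compensation level at the base of the deeper column (depth z_c below the surface of column 1) and equate Σ ρ_i t_i down to z_c; mantle fills any gap and the z_c terms cancel.
Column 1: 1640×916 + x×2790 + 13600×2960 + (z_c − 15240 − x)×3240
Column 2: 711×0 + 15400×2840 + 8600×2960 + (z_c − 711 − 24000)×3240
The z_c×3240 term appears on both sides and cancels. Collect the known terms of each column as K = Σ(ρt)_known − 3240 × (depth of known layers): K_1 = 41758240 − 3240×15240 = −7619360; K_2 = 69192000 − 3240×(711 + 24000) = −10871640.
Balance: K_1 − x×(3240 − 2790) = K_2, so x = (K_1 − K_2)/(3240 − 2790) = 3252280/450 = 7230 m.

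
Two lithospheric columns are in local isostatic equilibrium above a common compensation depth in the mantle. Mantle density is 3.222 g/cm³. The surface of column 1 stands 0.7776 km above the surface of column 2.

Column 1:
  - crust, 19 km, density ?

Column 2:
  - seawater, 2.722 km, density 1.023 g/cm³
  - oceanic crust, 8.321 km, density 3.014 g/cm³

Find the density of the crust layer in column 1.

Take the compensation level at the base of the deeper column (depth z_c below the surface of column 1) and equate Σ ρ_i t_i down to z_c; mantle fills any gap and the z_c terms cancel.
Column 1: 19×ρ + (z_c − 19)×3.222
Column 2: 0.7776×0 + 2.722×1.023 + 8.321×3.014 + (z_c − 0.7776 − 11.043)×3.222
The z_c×3.222 term appears on both sides and cancels. Collect the known terms of each column as K = Σ(ρt)_known − 3.222 × (depth of known layers): K_1 = 0 − 3.222×19 = −61.218; K_2 = 27.8641 − 3.222×(0.7776 + 11.043) = −10.2218732.
Balance: K_1 + 19×ρ = K_2, so ρ = (K_2 − K_1)/19 = 50.9961/19 = 2.68 g/cm³.

2.68 g/cm³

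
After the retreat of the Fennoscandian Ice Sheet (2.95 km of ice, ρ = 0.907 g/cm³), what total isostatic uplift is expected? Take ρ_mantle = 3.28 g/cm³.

0.816 km

Removing the load lets mantle flow back in; uplift u satisfies ρ_ice t = ρ_m u.
u = t ρ_ice/ρ_m = 2.95 km × 0.907/3.28 = 0.816 km.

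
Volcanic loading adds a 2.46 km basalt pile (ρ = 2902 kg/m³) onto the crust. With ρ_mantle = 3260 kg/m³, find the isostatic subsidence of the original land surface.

2.19 km

Subaerial loading: s = t ρ_load / ρ_m.
s = 2.46 km × 2902/3260 = 2.19 km.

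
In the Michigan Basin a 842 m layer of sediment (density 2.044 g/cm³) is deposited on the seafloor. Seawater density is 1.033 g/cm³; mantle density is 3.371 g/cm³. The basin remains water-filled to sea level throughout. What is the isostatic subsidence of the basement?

364 m

Submarine loading: the sediment displaces seawater, and the subsidence is in turn flooded, so s (ρ_m − ρ_w) = t (ρ_sed − ρ_w).
s = 842 m × (2.044 − 1.033) / (3.371 − 1.033) = 364 m.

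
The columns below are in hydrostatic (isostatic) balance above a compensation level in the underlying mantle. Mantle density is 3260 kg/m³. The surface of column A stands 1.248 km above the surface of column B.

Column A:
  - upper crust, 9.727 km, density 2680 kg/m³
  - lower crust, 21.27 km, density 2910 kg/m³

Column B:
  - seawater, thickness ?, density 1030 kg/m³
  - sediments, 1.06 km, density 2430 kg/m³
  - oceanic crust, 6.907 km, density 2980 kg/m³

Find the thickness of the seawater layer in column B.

Take the compensation level at the base of the deeper column (depth z_c below the surface of column A) and equate Σ ρ_i t_i down to z_c; mantle fills any gap and the z_c terms cancel.
Column A: 9.727×2680 + 21.27×2910 + (z_c − 30.997)×3260
Column B: 1.248×0 + x×1030 + 1.06×2430 + 6.907×2980 + (z_c − 1.248 − 7.967 − x)×3260
The z_c×3260 term appears on both sides and cancels. Collect the known terms of each column as K = Σ(ρt)_known − 3260 × (depth of known layers): K_A = 87964.06 − 3260×30.997 = −13086.16; K_B = 23158.66 − 3260×(1.248 + 7.967) = −6882.24.
Balance: K_A = K_B − x×(3260 − 1030), so x = (K_B − K_A)/(3260 − 1030) = 6203.92/2230 = 2.78 km.

2.78 km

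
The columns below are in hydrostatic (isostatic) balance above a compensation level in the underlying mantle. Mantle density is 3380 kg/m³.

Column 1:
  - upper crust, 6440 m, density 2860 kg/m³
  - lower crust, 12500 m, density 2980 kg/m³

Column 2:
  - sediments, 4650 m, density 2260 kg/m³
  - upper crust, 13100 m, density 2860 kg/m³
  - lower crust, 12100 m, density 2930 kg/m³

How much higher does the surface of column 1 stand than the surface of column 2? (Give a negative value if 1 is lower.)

For any compensation level in the mantle, the mantle terms cancel and isostasy reduces to e = (Σt_1 − Σt_2) − (Σ(ρt)_1 − Σ(ρt)_2) / ρ_m.
Σt_1 = 18940 m; Σt_2 = 29850 m; Σ(ρt)_1 = 55668400; Σ(ρt)_2 = 83428000 (in m·kg/m³).
e = (18940 − 29850) − (55668400 − 83428000) / 3380 = −2700 m.

−2700 m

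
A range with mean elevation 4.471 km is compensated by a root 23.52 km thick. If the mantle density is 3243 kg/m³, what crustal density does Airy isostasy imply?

ρ_c h = (ρ_m − ρ_c) r → ρ_c (h + r) = ρ_m r → ρ_c = ρ_m r / (h + r).
ρ_c = 3243 × 23.52 km / (4.471 km + 23.52 km) = 2720 kg/m³.

2720 kg/m³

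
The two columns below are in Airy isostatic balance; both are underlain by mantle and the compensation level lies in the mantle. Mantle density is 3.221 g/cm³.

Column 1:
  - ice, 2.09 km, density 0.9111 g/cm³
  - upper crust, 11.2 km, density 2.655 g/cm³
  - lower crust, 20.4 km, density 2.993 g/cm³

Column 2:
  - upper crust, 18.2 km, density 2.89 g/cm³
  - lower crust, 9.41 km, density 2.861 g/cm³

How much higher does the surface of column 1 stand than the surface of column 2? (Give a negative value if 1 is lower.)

1.99 km

For any compensation level in the mantle, the mantle terms cancel and isostasy reduces to e = (Σt_1 − Σt_2) − (Σ(ρt)_1 − Σ(ρt)_2) / ρ_m.
Σt_1 = 33.69 km; Σt_2 = 27.61 km; Σ(ρt)_1 = 92.697399; Σ(ρt)_2 = 79.52001 (in km·g/cm³).
e = (33.69 − 27.61) − (92.697399 − 79.52001) / 3.221 = 1.99 km.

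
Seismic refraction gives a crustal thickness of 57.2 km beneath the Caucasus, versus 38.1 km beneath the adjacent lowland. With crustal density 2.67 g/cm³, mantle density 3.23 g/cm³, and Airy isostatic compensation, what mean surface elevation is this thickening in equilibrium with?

3.31 km

Excess crust Δ = 57.2 km − 38.1 km = 19.1 km, split between elevation h and root r with h + r = Δ.
Airy balance ρ_c h = (ρ_m − ρ_c) r gives r = h ρ_c/(ρ_m − ρ_c), so h (1 + ρ_c/(ρ_m − ρ_c)) = Δ, i.e. h = Δ (ρ_m − ρ_c)/ρ_m.
h = 19.1 km × 0.56/3.23 = 3.31 km.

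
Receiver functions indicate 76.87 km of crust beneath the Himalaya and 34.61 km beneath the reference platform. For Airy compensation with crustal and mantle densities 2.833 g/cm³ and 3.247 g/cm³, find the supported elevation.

5.39 km

Excess crust Δ = 76.87 km − 34.61 km = 42.26 km, split between elevation h and root r with h + r = Δ.
Airy balance ρ_c h = (ρ_m − ρ_c) r gives r = h ρ_c/(ρ_m − ρ_c), so h (1 + ρ_c/(ρ_m − ρ_c)) = Δ, i.e. h = Δ (ρ_m − ρ_c)/ρ_m.
h = 42.26 km × 0.414/3.247 = 5.39 km.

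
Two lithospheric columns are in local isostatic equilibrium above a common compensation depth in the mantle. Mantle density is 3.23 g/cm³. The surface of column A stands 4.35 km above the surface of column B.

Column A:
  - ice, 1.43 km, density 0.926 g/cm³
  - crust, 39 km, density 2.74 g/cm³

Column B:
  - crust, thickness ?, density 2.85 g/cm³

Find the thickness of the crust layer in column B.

22 km

Take the compensation level at the base of the deeper column (depth z_c below the surface of column A) and equate Σ ρ_i t_i down to z_c; mantle fills any gap and the z_c terms cancel.
Column A: 1.43×0.926 + 39×2.74 + (z_c − 40.43)×3.23
Column B: 4.35×0 + x×2.85 + (z_c − 4.35 − 0 − x)×3.23
The z_c×3.23 term appears on both sides and cancels. Collect the known terms of each column as K = Σ(ρt)_known − 3.23 × (depth of known layers): K_A = 108.18418 − 3.23×40.43 = −22.40472; K_B = 0 − 3.23×(4.35 + 0) = −14.0505.
Balance: K_A = K_B − x×(3.23 − 2.85), so x = (K_B − K_A)/(3.23 − 2.85) = 8.35422/0.38 = 22 km.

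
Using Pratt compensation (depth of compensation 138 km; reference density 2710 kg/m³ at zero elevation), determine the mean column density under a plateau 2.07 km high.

Pratt balance: ρ_ref D = ρ (D + h).
ρ = ρ_ref D/(D + h) = 2710 × 138 km/(138 km + 2.07 km) = 2670 kg/m³.

2670 kg/m³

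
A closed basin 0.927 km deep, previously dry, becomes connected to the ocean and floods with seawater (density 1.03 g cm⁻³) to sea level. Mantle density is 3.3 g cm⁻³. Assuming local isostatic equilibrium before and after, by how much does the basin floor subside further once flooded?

0.421 km

After flooding the water column is d + s deep. Its weight must equal the weight of mantle displaced by the extra subsidence s: (d + s) ρ_w = s ρ_m.
s = d ρ_w / (ρ_m − ρ_w) = 0.927 km × 1.03/(3.3 − 1.03) = 0.421 km.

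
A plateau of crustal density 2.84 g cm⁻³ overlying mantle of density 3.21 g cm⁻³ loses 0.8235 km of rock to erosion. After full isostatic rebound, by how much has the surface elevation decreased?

Rebound u = e ρ_c/ρ_m = 0.8235 km × 2.84/3.21 = 0.7286 km.
Net surface drop = e − u = 0.8235 km − 0.7286 km = e (ρ_m − ρ_c)/ρ_m = 0.0949 km.

0.0949 km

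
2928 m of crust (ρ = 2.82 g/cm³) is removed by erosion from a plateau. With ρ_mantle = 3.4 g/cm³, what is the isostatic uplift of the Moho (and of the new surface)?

2430 m

Unloading: uplift u = e ρ_c/ρ_m = 2928 m × 2.82/3.4 = 2430 m.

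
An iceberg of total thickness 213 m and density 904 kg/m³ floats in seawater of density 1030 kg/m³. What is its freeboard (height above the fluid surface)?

Floating equilibrium: submerged depth d = t ρ_obj/ρ_fluid = 213 m × 904/1030 = 186.9 m.
Freeboard = t − d = 213 m − 186.9 m = 26.1 m.

26.1 m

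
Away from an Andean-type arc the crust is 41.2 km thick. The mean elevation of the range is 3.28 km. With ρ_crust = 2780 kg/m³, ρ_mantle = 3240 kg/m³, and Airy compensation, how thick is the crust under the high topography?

Root depth r = h ρ_c / (ρ_m − ρ_c) = 3.28 km × 2780 / 460 = 19.82 km.
Total thickness = T + h + r = 41.2 km + 3.28 km + 19.82 km = 64.3 km.

64.3 km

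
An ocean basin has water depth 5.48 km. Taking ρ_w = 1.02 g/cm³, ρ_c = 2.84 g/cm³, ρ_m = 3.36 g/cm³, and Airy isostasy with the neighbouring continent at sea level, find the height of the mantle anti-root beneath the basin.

19.2 km

In Airy isostatic equilibrium: replacing crust with seawater at the top is compensated by replacing crust with mantle at the base: d (ρ_c − ρ_w) = a (ρ_m − ρ_c).
a = d (ρ_c − ρ_w)/(ρ_m − ρ_c) = 5.48 km × 1.82/0.52 = 19.2 km.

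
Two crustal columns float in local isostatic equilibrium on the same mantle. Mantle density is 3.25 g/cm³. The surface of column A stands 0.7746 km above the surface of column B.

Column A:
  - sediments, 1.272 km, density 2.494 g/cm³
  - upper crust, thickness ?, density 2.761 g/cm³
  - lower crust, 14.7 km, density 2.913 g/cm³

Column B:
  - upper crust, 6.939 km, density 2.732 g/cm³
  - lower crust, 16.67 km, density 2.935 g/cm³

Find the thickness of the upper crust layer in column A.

11.1 km

Take the compensation level at the base of the deeper column (depth z_c below the surface of column A) and equate Σ ρ_i t_i down to z_c; mantle fills any gap and the z_c terms cancel.
Column A: 1.272×2.494 + x×2.761 + 14.7×2.913 + (z_c − 15.972 − x)×3.25
Column B: 0.7746×0 + 6.939×2.732 + 16.67×2.935 + (z_c − 0.7746 − 23.609)×3.25
The z_c×3.25 term appears on both sides and cancels. Collect the known terms of each column as K = Σ(ρt)_known − 3.25 × (depth of known layers): K_A = 45.993468 − 3.25×15.972 = −5.915532; K_B = 67.883798 − 3.25×(0.7746 + 23.609) = −11.362902.
Balance: K_A − x×(3.25 − 2.761) = K_B, so x = (K_A − K_B)/(3.25 − 2.761) = 5.44737/0.489 = 11.1 km.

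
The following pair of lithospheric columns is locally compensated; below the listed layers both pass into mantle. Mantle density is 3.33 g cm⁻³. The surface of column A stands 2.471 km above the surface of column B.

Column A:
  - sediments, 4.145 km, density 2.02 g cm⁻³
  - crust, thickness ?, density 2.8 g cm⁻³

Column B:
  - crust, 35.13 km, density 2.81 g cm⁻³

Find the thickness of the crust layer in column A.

39.7 km

Take the compensation level at the base of the deeper column (depth z_c below the surface of column A) and equate Σ ρ_i t_i down to z_c; mantle fills any gap and the z_c terms cancel.
Column A: 4.145×2.02 + x×2.8 + (z_c − 4.145 − x)×3.33
Column B: 2.471×0 + 35.13×2.81 + (z_c − 2.471 − 35.13)×3.33
The z_c×3.33 term appears on both sides and cancels. Collect the known terms of each column as K = Σ(ρt)_known − 3.33 × (depth of known layers): K_A = 8.3729 − 3.33×4.145 = −5.42995; K_B = 98.7153 − 3.33×(2.471 + 35.13) = −26.49603.
Balance: K_A − x×(3.33 − 2.8) = K_B, so x = (K_A − K_B)/(3.33 − 2.8) = 21.0661/0.53 = 39.7 km.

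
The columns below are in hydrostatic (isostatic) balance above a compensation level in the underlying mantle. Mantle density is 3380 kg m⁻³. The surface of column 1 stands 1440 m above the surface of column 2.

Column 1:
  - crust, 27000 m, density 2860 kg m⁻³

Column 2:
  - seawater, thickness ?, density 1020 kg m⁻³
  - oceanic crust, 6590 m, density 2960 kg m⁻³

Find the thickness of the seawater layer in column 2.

2710 m

Take the compensation level at the base of the deeper column (depth z_c below the surface of column 1) and equate Σ ρ_i t_i down to z_c; mantle fills any gap and the z_c terms cancel.
Column 1: 27000×2860 + (z_c − 27000)×3380
Column 2: 1440×0 + x×1020 + 6590×2960 + (z_c − 1440 − 6590 − x)×3380
The z_c×3380 term appears on both sides and cancels. Collect the known terms of each column as K = Σ(ρt)_known − 3380 × (depth of known layers): K_1 = 77220000 − 3380×27000 = −14040000; K_2 = 19506400 − 3380×(1440 + 6590) = −7635000.
Balance: K_1 = K_2 − x×(3380 − 1020), so x = (K_2 − K_1)/(3380 − 1020) = 6405000/2360 = 2710 m.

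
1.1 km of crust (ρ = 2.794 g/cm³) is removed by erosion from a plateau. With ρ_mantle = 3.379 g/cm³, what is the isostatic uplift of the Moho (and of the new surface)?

Unloading: uplift u = e ρ_c/ρ_m = 1.1 km × 2.794/3.379 = 0.91 km.

0.91 km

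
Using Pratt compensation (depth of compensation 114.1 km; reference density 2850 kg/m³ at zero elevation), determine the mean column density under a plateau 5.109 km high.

Pratt balance: ρ_ref D = ρ (D + h).
ρ = ρ_ref D/(D + h) = 2850 × 114.1 km/(114.1 km + 5.109 km) = 2730 kg/m³.

2730 kg/m³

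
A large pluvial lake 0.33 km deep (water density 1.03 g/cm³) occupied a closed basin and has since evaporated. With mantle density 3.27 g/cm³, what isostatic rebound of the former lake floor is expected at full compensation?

0.104 km

u = d ρ_w/ρ_m = 0.33 km × 1.03/3.27 = 0.104 km.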